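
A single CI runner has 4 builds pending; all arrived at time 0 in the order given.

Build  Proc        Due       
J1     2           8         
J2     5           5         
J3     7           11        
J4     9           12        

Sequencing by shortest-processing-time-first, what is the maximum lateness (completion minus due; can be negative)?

11

SPT (increasing processing time): J1 J2 J3 J4.
J1: 0→2, due 8, lateness -6
J2: 2→7, due 5, lateness 2
J3: 7→14, due 11, lateness 3
J4: 14→23, due 12, lateness 11
Maximum = 11.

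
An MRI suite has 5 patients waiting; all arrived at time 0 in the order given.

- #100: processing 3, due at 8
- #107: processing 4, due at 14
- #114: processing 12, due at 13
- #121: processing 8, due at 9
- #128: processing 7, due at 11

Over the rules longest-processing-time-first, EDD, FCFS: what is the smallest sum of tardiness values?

LPT (decreasing processing time): #114 #121 #128 #107 #100.
#114: 0→12, due 13, tardiness 0
#121: 12→20, due 9, tardiness 11
#128: 20→27, due 11, tardiness 16
#107: 27→31, due 14, tardiness 17
#100: 31→34, due 8, tardiness 26
Sum = 0+11+16+17+26 = 70.
EDD (increasing due date): #100 #121 #128 #114 #107.
#100: 0→3, due 8, tardiness 0
#121: 3→11, due 9, tardiness 2
#128: 11→18, due 11, tardiness 7
#114: 18→30, due 13, tardiness 17
#107: 30→34, due 14, tardiness 20
Sum = 0+2+7+17+20 = 46.
FIFO (arrival order): #100 #107 #114 #121 #128.
#100: 0→3, due 8, tardiness 0
#107: 3→7, due 14, tardiness 0
#114: 7→19, due 13, tardiness 6
#121: 19→27, due 9, tardiness 18
#128: 27→34, due 11, tardiness 23
Sum = 0+0+6+18+23 = 47.
LPT 70, EDD 46, FIFO 47 → minimum 46.

46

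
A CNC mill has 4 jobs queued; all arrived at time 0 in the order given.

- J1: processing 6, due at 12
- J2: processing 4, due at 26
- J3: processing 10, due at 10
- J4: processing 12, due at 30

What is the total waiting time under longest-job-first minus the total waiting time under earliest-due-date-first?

LPT (decreasing processing time): J4 J3 J1 J2.
J4: waits 0, runs 0→12
J3: waits 12, runs 12→22
J1: waits 22, runs 22→28
J2: waits 28, runs 28→32
Sum = 0+12+22+28 = 62.
EDD (increasing due date): J3 J1 J2 J4.
J3: waits 0, runs 0→10
J1: waits 10, runs 10→16
J2: waits 16, runs 16→20
J4: waits 20, runs 20→32
Sum = 0+10+16+20 = 46.
Difference = 62 − 46 = 16.

16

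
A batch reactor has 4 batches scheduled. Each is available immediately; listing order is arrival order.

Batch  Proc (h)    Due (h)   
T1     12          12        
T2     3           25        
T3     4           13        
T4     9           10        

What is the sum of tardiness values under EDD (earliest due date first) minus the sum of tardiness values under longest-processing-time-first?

-2

EDD (increasing due date): T4 T1 T3 T2.
T4: 0→9, due 10, tardiness 0
T1: 9→21, due 12, tardiness 9
T3: 21→25, due 13, tardiness 12
T2: 25→28, due 25, tardiness 3
Sum = 0+9+12+3 = 24.
LPT (decreasing processing time): T1 T4 T3 T2.
T1: 0→12, due 12, tardiness 0
T4: 12→21, due 10, tardiness 11
T3: 21→25, due 13, tardiness 12
T2: 25→28, due 25, tardiness 3
Sum = 0+11+12+3 = 26.
Difference = 24 − 26 = -2.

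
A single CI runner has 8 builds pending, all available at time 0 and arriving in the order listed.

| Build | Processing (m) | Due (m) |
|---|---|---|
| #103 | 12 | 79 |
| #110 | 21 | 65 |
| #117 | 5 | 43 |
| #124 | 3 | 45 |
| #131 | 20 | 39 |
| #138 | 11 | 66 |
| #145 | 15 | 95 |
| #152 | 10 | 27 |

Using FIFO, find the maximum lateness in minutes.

70

FIFO (arrival order): #103 #110 #117 #124 #131 #138 #145 #152.
#103: 0→12, due 79, lateness -67
#110: 12→33, due 65, lateness -32
#117: 33→38, due 43, lateness -5
#124: 38→41, due 45, lateness -4
#131: 41→61, due 39, lateness 22
#138: 61→72, due 66, lateness 6
#145: 72→87, due 95, lateness -8
#152: 87→97, due 27, lateness 70
Maximum = 70.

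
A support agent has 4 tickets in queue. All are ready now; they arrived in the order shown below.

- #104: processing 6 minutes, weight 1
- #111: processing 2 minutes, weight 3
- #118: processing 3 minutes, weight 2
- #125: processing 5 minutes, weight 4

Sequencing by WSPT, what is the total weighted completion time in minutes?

70

WSPT (decreasing weight/processing-time ratio): #111 #125 #118 #104.
#111: finishes 2, weight 3, w·C = 6
#125: finishes 7, weight 4, w·C = 28
#118: finishes 10, weight 2, w·C = 20
#104: finishes 16, weight 1, w·C = 16
Sum = 6+28+20+16 = 70.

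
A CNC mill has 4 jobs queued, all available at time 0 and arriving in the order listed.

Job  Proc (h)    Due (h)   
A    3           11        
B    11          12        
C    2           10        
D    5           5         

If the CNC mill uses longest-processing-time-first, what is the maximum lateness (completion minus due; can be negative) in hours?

11

LPT (decreasing processing time): B D A C.
B: 0→11, due 12, lateness -1
D: 11→16, due 5, lateness 11
A: 16→19, due 11, lateness 8
C: 19→21, due 10, lateness 11
Maximum = 11.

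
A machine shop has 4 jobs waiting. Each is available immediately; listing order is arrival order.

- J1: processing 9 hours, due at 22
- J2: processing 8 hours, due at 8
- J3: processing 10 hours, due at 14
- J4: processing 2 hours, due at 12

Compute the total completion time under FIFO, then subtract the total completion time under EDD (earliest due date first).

FIFO (arrival order): J1 J2 J3 J4.
J1: 0→9
J2: 9→17
J3: 17→27
J4: 27→29
Sum = 9+17+27+29 = 82.
EDD (increasing due date): J2 J4 J3 J1.
J2: 0→8
J4: 8→10
J3: 10→20
J1: 20→29
Sum = 8+10+20+29 = 67.
Difference = 82 − 67 = 15.

15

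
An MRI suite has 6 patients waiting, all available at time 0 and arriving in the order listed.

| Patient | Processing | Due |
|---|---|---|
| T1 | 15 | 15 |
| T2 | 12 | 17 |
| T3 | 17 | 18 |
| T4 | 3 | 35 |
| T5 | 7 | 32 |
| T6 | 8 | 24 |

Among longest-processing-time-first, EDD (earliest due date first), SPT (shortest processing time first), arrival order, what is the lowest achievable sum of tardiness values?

87

LPT (decreasing processing time): T3 T1 T2 T6 T5 T4.
T3: 0→17, due 18, tardiness 0
T1: 17→32, due 15, tardiness 17
T2: 32→44, due 17, tardiness 27
T6: 44→52, due 24, tardiness 28
T5: 52→59, due 32, tardiness 27
T4: 59→62, due 35, tardiness 27
Sum = 0+17+27+28+27+27 = 126.
EDD (increasing due date): T1 T2 T3 T6 T5 T4.
T1: 0→15, due 15, tardiness 0
T2: 15→27, due 17, tardiness 10
T3: 27→44, due 18, tardiness 26
T6: 44→52, due 24, tardiness 28
T5: 52→59, due 32, tardiness 27
T4: 59→62, due 35, tardiness 27
Sum = 0+10+26+28+27+27 = 118.
SPT (increasing processing time): T4 T5 T6 T2 T1 T3.
T4: 0→3, due 35, tardiness 0
T5: 3→10, due 32, tardiness 0
T6: 10→18, due 24, tardiness 0
T2: 18→30, due 17, tardiness 13
T1: 30→45, due 15, tardiness 30
T3: 45→62, due 18, tardiness 44
Sum = 0+0+0+13+30+44 = 87.
FIFO (arrival order): T1 T2 T3 T4 T5 T6.
T1: 0→15, due 15, tardiness 0
T2: 15→27, due 17, tardiness 10
T3: 27→44, due 18, tardiness 26
T4: 44→47, due 35, tardiness 12
T5: 47→54, due 32, tardiness 22
T6: 54→62, due 24, tardiness 38
Sum = 0+10+26+12+22+38 = 108.
LPT 126, EDD 118, SPT 87, FIFO 108 → minimum 87.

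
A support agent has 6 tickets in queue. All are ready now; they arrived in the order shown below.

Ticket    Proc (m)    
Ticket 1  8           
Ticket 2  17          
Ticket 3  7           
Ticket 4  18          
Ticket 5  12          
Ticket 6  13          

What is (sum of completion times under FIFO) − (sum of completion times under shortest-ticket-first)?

FIFO (arrival order): Ticket 1 Ticket 2 Ticket 3 Ticket 4 Ticket 5 Ticket 6.
Ticket 1: 0→8
Ticket 2: 8→25
Ticket 3: 25→32
Ticket 4: 32→50
Ticket 5: 50→62
Ticket 6: 62→75
Sum = 8+25+32+50+62+75 = 252.
SPT (increasing processing time): Ticket 3 Ticket 1 Ticket 5 Ticket 6 Ticket 2 Ticket 4.
Ticket 3: 0→7
Ticket 1: 7→15
Ticket 5: 15→27
Ticket 6: 27→40
Ticket 2: 40→57
Ticket 4: 57→75
Sum = 7+15+27+40+57+75 = 221.
Difference = 252 − 221 = 31.

31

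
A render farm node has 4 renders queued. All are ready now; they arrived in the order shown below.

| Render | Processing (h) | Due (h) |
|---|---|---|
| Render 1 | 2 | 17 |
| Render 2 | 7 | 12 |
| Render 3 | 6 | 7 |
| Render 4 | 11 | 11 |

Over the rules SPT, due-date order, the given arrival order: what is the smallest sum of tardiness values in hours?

SPT (increasing processing time): Render 1 Render 3 Render 2 Render 4.
Render 1: 0→2, due 17, tardiness 0
Render 3: 2→8, due 7, tardiness 1
Render 2: 8→15, due 12, tardiness 3
Render 4: 15→26, due 11, tardiness 15
Sum = 0+1+3+15 = 19.
EDD (increasing due date): Render 3 Render 4 Render 2 Render 1.
Render 3: 0→6, due 7, tardiness 0
Render 4: 6→17, due 11, tardiness 6
Render 2: 17→24, due 12, tardiness 12
Render 1: 24→26, due 17, tardiness 9
Sum = 0+6+12+9 = 27.
FIFO (arrival order): Render 1 Render 2 Render 3 Render 4.
Render 1: 0→2, due 17, tardiness 0
Render 2: 2→9, due 12, tardiness 0
Render 3: 9→15, due 7, tardiness 8
Render 4: 15→26, due 11, tardiness 15
Sum = 0+0+8+15 = 23.
SPT 19, EDD 27, FIFO 23 → minimum 19.

19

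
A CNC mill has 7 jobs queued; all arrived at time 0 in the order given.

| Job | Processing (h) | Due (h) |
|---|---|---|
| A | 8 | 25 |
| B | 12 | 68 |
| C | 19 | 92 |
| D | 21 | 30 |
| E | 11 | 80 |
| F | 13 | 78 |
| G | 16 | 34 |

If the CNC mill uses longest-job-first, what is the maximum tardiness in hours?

LPT (decreasing processing time): D C G F B E A.
D: 0→21, due 30, tardiness 0
C: 21→40, due 92, tardiness 0
G: 40→56, due 34, tardiness 22
F: 56→69, due 78, tardiness 0
B: 69→81, due 68, tardiness 13
E: 81→92, due 80, tardiness 12
A: 92→100, due 25, tardiness 75
Maximum = 75.

75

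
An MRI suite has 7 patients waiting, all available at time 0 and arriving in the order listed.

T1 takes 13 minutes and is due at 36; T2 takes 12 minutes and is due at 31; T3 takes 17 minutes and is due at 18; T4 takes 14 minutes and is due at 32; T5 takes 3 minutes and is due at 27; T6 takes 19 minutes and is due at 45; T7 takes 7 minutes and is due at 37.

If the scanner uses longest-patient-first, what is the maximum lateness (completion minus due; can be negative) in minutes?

58

LPT (decreasing processing time): T6 T3 T4 T1 T2 T7 T5.
T6: 0→19, due 45, lateness -26
T3: 19→36, due 18, lateness 18
T4: 36→50, due 32, lateness 18
T1: 50→63, due 36, lateness 27
T2: 63→75, due 31, lateness 44
T7: 75→82, due 37, lateness 45
T5: 82→85, due 27, lateness 58
Maximum = 58.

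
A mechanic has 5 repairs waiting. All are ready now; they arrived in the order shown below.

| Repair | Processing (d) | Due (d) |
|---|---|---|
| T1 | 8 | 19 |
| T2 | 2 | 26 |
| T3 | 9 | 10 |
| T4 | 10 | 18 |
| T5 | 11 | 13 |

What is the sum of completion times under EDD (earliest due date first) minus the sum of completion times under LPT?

EDD (increasing due date): T3 T5 T4 T1 T2.
T3: 0→9
T5: 9→20
T4: 20→30
T1: 30→38
T2: 38→40
Sum = 9+20+30+38+40 = 137.
LPT (decreasing processing time): T5 T4 T3 T1 T2.
T5: 0→11
T4: 11→21
T3: 21→30
T1: 30→38
T2: 38→40
Sum = 11+21+30+38+40 = 140.
Difference = 137 − 140 = -3.

-3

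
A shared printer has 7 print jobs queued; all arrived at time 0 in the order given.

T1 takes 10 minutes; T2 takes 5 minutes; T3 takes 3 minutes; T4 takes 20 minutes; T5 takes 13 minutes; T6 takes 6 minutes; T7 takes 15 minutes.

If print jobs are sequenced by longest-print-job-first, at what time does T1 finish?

LPT (decreasing processing time): T4 T7 T5 T1 T6 T2 T3.
T4: 0→20
T7: 20→35
T5: 35→48
T1: 48→58

58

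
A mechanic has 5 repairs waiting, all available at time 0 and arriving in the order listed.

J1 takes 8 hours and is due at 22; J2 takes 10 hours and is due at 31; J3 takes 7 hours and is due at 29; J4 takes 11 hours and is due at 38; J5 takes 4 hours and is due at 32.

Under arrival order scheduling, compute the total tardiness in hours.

8

FIFO (arrival order): J1 J2 J3 J4 J5.
J1: 0→8, due 22, tardiness 0
J2: 8→18, due 31, tardiness 0
J3: 18→25, due 29, tardiness 0
J4: 25→36, due 38, tardiness 0
J5: 36→40, due 32, tardiness 8
Sum = 0+0+0+0+8 = 8.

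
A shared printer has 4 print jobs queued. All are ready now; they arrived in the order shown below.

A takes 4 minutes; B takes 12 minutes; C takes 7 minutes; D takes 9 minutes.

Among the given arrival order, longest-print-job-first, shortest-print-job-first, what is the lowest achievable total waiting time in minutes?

FIFO (arrival order): A B C D.
A: waits 0, runs 0→4
B: waits 4, runs 4→16
C: waits 16, runs 16→23
D: waits 23, runs 23→32
Sum = 0+4+16+23 = 43.
LPT (decreasing processing time): B D C A.
B: waits 0, runs 0→12
D: waits 12, runs 12→21
C: waits 21, runs 21→28
A: waits 28, runs 28→32
Sum = 0+12+21+28 = 61.
SPT (increasing processing time): A C D B.
A: waits 0, runs 0→4
C: waits 4, runs 4→11
D: waits 11, runs 11→20
B: waits 20, runs 20→32
Sum = 0+4+11+20 = 35.
FIFO 43, LPT 61, SPT 35 → minimum 35.

35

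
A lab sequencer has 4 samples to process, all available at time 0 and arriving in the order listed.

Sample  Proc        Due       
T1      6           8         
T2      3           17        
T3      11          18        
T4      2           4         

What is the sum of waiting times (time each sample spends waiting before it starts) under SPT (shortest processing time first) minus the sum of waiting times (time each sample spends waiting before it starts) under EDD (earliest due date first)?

SPT (increasing processing time): T4 T2 T1 T3.
T4: waits 0, runs 0→2
T2: waits 2, runs 2→5
T1: waits 5, runs 5→11
T3: waits 11, runs 11→22
Sum = 0+2+5+11 = 18.
EDD (increasing due date): T4 T1 T2 T3.
T4: waits 0, runs 0→2
T1: waits 2, runs 2→8
T2: waits 8, runs 8→11
T3: waits 11, runs 11→22
Sum = 0+2+8+11 = 21.
Difference = 18 − 21 = -3.

-3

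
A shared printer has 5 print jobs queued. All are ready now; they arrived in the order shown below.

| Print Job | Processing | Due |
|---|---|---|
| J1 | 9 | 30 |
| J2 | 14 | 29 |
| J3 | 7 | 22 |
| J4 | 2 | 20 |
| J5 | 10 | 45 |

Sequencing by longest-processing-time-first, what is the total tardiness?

43

LPT (decreasing processing time): J2 J5 J1 J3 J4.
J2: 0→14, due 29, tardiness 0
J5: 14→24, due 45, tardiness 0
J1: 24→33, due 30, tardiness 3
J3: 33→40, due 22, tardiness 18
J4: 40→42, due 20, tardiness 22
Sum = 0+0+3+18+22 = 43.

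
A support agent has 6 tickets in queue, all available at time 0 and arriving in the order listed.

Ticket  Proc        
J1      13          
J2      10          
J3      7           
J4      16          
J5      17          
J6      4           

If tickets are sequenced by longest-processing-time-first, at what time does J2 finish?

56

LPT (decreasing processing time): J5 J4 J1 J2 J3 J6.
J5: 0→17
J4: 17→33
J1: 33→46
J2: 46→56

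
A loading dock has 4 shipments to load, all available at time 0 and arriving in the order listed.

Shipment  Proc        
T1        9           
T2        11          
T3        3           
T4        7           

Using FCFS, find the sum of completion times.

82

FIFO (arrival order): T1 T2 T3 T4.
T1: 0→9
T2: 9→20
T3: 20→23
T4: 23→30
Sum = 9+20+23+30 = 82.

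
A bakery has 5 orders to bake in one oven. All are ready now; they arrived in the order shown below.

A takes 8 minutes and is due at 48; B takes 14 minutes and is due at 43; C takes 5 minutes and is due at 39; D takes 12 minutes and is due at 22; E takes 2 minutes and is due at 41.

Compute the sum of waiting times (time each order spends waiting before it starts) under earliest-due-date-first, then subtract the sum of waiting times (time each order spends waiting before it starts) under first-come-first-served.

-15

EDD (increasing due date): D C E B A.
D: waits 0, runs 0→12
C: waits 12, runs 12→17
E: waits 17, runs 17→19
B: waits 19, runs 19→33
A: waits 33, runs 33→41
Sum = 0+12+17+19+33 = 81.
FIFO (arrival order): A B C D E.
A: waits 0, runs 0→8
B: waits 8, runs 8→22
C: waits 22, runs 22→27
D: waits 27, runs 27→39
E: waits 39, runs 39→41
Sum = 0+8+22+27+39 = 96.
Difference = 81 − 96 = -15.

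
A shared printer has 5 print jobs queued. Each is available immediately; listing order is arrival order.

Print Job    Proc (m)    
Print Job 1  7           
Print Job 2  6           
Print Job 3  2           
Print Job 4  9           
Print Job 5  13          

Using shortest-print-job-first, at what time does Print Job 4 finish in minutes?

SPT (increasing processing time): Print Job 3 Print Job 2 Print Job 1 Print Job 4 Print Job 5.
Print Job 3: 0→2
Print Job 2: 2→8
Print Job 1: 8→15
Print Job 4: 15→24

24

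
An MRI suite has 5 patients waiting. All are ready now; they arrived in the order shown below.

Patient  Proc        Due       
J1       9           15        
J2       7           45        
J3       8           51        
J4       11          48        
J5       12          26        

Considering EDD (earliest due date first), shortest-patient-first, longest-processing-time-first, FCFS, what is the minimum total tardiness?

0

EDD (increasing due date): J1 J5 J2 J4 J3.
J1: 0→9, due 15, tardiness 0
J5: 9→21, due 26, tardiness 0
J2: 21→28, due 45, tardiness 0
J4: 28→39, due 48, tardiness 0
J3: 39→47, due 51, tardiness 0
Sum = 0+0+0+0+0 = 0.
SPT (increasing processing time): J2 J3 J1 J4 J5.
J2: 0→7, due 45, tardiness 0
J3: 7→15, due 51, tardiness 0
J1: 15→24, due 15, tardiness 9
J4: 24→35, due 48, tardiness 0
J5: 35→47, due 26, tardiness 21
Sum = 0+0+9+0+21 = 30.
LPT (decreasing processing time): J5 J4 J1 J3 J2.
J5: 0→12, due 26, tardiness 0
J4: 12→23, due 48, tardiness 0
J1: 23→32, due 15, tardiness 17
J3: 32→40, due 51, tardiness 0
J2: 40→47, due 45, tardiness 2
Sum = 0+0+17+0+2 = 19.
FIFO (arrival order): J1 J2 J3 J4 J5.
J1: 0→9, due 15, tardiness 0
J2: 9→16, due 45, tardiness 0
J3: 16→24, due 51, tardiness 0
J4: 24→35, due 48, tardiness 0
J5: 35→47, due 26, tardiness 21
Sum = 0+0+0+0+21 = 21.
EDD 0, SPT 30, LPT 19, FIFO 21 → minimum 0.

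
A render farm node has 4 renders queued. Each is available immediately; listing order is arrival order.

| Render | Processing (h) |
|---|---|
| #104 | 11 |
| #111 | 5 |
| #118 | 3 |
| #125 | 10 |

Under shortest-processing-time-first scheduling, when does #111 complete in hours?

SPT (increasing processing time): #118 #111 #125 #104.
#118: 0→3
#111: 3→8

8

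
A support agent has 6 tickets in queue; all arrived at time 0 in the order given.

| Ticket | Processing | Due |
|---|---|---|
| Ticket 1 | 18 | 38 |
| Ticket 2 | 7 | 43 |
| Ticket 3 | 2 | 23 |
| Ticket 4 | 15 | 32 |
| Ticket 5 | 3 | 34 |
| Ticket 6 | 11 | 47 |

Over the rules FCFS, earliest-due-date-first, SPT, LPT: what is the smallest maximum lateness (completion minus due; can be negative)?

9

FIFO (arrival order): Ticket 1 Ticket 2 Ticket 3 Ticket 4 Ticket 5 Ticket 6.
Ticket 1: 0→18, due 38, lateness -20
Ticket 2: 18→25, due 43, lateness -18
Ticket 3: 25→27, due 23, lateness 4
Ticket 4: 27→42, due 32, lateness 10
Ticket 5: 42→45, due 34, lateness 11
Ticket 6: 45→56, due 47, lateness 9
Maximum = 11.
EDD (increasing due date): Ticket 3 Ticket 4 Ticket 5 Ticket 1 Ticket 2 Ticket 6.
Ticket 3: 0→2, due 23, lateness -21
Ticket 4: 2→17, due 32, lateness -15
Ticket 5: 17→20, due 34, lateness -14
Ticket 1: 20→38, due 38, lateness 0
Ticket 2: 38→45, due 43, lateness 2
Ticket 6: 45→56, due 47, lateness 9
Maximum = 9.
SPT (increasing processing time): Ticket 3 Ticket 5 Ticket 2 Ticket 6 Ticket 4 Ticket 1.
Ticket 3: 0→2, due 23, lateness -21
Ticket 5: 2→5, due 34, lateness -29
Ticket 2: 5→12, due 43, lateness -31
Ticket 6: 12→23, due 47, lateness -24
Ticket 4: 23→38, due 32, lateness 6
Ticket 1: 38→56, due 38, lateness 18
Maximum = 18.
LPT (decreasing processing time): Ticket 1 Ticket 4 Ticket 6 Ticket 2 Ticket 5 Ticket 3.
Ticket 1: 0→18, due 38, lateness -20
Ticket 4: 18→33, due 32, lateness 1
Ticket 6: 33→44, due 47, lateness -3
Ticket 2: 44→51, due 43, lateness 8
Ticket 5: 51→54, due 34, lateness 20
Ticket 3: 54→56, due 23, lateness 33
Maximum = 33.
FIFO 11, EDD 9, SPT 18, LPT 33 → minimum 9.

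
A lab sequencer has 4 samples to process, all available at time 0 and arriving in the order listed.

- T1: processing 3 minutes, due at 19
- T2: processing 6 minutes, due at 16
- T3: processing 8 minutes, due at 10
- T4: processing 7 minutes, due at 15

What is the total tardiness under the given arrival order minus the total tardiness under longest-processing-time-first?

6

FIFO (arrival order): T1 T2 T3 T4.
T1: 0→3, due 19, tardiness 0
T2: 3→9, due 16, tardiness 0
T3: 9→17, due 10, tardiness 7
T4: 17→24, due 15, tardiness 9
Sum = 0+0+7+9 = 16.
LPT (decreasing processing time): T3 T4 T2 T1.
T3: 0→8, due 10, tardiness 0
T4: 8→15, due 15, tardiness 0
T2: 15→21, due 16, tardiness 5
T1: 21→24, due 19, tardiness 5
Sum = 0+0+5+5 = 10.
Difference = 16 − 10 = 6.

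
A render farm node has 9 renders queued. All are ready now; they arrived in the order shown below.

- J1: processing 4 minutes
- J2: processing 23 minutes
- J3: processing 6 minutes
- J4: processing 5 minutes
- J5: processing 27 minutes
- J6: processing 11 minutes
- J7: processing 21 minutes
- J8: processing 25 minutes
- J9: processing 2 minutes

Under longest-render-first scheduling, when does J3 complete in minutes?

LPT (decreasing processing time): J5 J8 J2 J7 J6 J3 J4 J1 J9.
J5: 0→27
J8: 27→52
J2: 52→75
J7: 75→96
J6: 96→107
J3: 107→113

113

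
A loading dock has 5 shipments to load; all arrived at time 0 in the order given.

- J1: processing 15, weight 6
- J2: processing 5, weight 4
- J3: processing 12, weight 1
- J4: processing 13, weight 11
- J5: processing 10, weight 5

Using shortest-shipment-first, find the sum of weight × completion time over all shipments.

SPT (increasing processing time): J2 J5 J3 J4 J1.
J2: finishes 5, weight 4, w·C = 20
J5: finishes 15, weight 5, w·C = 75
J3: finishes 27, weight 1, w·C = 27
J4: finishes 40, weight 11, w·C = 440
J1: finishes 55, weight 6, w·C = 330
Sum = 20+75+27+440+330 = 892.

892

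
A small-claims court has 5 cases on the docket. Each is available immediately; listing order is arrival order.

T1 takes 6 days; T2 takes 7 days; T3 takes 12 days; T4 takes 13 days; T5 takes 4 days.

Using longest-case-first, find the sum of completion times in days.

LPT (decreasing processing time): T4 T3 T2 T1 T5.
T4: 0→13
T3: 13→25
T2: 25→32
T1: 32→38
T5: 38→42
Sum = 13+25+32+38+42 = 150.

150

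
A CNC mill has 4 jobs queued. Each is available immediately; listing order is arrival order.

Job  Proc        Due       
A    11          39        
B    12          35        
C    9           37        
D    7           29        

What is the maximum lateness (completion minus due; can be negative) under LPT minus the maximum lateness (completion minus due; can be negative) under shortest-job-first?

LPT (decreasing processing time): B A C D.
B: 0→12, due 35, lateness -23
A: 12→23, due 39, lateness -16
C: 23→32, due 37, lateness -5
D: 32→39, due 29, lateness 10
Maximum = 10.
SPT (increasing processing time): D C A B.
D: 0→7, due 29, lateness -22
C: 7→16, due 37, lateness -21
A: 16→27, due 39, lateness -12
B: 27→39, due 35, lateness 4
Maximum = 4.
Difference = 10 − 4 = 6.

6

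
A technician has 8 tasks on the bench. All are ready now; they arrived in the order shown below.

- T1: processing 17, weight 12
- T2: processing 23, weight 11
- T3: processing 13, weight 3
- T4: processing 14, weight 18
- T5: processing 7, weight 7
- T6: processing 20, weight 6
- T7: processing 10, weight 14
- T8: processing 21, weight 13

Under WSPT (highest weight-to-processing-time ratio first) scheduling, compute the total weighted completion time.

WSPT (decreasing weight/processing-time ratio): T7 T4 T5 T1 T8 T2 T6 T3.
T7: finishes 10, weight 14, w·C = 140
T4: finishes 24, weight 18, w·C = 432
T5: finishes 31, weight 7, w·C = 217
T1: finishes 48, weight 12, w·C = 576
T8: finishes 69, weight 13, w·C = 897
T2: finishes 92, weight 11, w·C = 1012
T6: finishes 112, weight 6, w·C = 672
T3: finishes 125, weight 3, w·C = 375
Sum = 140+432+217+576+897+1012+672+375 = 4321.

4321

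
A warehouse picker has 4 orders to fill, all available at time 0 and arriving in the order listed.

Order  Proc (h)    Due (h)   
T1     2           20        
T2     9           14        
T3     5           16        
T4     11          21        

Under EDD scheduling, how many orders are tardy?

EDD (increasing due date): T2 T3 T1 T4.
T2: 0→9, due 14, tardiness 0
T3: 9→14, due 16, tardiness 0
T1: 14→16, due 20, tardiness 0
T4: 16→27, due 21, tardiness 6
Late orders: 1.

1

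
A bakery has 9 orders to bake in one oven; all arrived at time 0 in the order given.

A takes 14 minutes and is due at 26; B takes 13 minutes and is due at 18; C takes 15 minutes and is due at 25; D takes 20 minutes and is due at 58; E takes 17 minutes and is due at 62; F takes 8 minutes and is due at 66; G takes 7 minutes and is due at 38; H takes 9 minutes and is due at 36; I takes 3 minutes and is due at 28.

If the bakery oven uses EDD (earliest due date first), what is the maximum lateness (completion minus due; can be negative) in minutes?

EDD (increasing due date): B C A I H G D E F.
B: 0→13, due 18, lateness -5
C: 13→28, due 25, lateness 3
A: 28→42, due 26, lateness 16
I: 42→45, due 28, lateness 17
H: 45→54, due 36, lateness 18
G: 54→61, due 38, lateness 23
D: 61→81, due 58, lateness 23
E: 81→98, due 62, lateness 36
F: 98→106, due 66, lateness 40
Maximum = 40.

40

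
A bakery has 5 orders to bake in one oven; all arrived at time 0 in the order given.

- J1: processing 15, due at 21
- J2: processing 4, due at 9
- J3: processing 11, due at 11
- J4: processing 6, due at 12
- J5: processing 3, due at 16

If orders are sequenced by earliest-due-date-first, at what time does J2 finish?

4

EDD (increasing due date): J2 J3 J4 J5 J1.
J2: 0→4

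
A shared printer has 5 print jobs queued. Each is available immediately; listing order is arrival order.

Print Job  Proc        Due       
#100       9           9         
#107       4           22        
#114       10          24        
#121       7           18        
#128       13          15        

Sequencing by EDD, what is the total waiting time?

EDD (increasing due date): #100 #128 #121 #107 #114.
#100: waits 0, runs 0→9
#128: waits 9, runs 9→22
#121: waits 22, runs 22→29
#107: waits 29, runs 29→33
#114: waits 33, runs 33→43
Sum = 0+9+22+29+33 = 93.

93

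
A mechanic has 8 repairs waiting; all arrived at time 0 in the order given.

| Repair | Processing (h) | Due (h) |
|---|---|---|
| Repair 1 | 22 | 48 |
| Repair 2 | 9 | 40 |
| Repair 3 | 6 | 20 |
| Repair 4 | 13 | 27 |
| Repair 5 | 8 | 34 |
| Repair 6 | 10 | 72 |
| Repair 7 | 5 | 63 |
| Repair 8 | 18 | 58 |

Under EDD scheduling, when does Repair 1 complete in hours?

EDD (increasing due date): Repair 3 Repair 4 Repair 5 Repair 2 Repair 1 Repair 8 Repair 7 Repair 6.
Repair 3: 0→6
Repair 4: 6→19
Repair 5: 19→27
Repair 2: 27→36
Repair 1: 36→58

58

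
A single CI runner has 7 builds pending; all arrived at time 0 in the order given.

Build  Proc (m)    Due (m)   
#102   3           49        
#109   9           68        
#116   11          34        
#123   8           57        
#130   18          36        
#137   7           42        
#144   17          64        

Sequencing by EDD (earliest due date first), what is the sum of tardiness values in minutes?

EDD (increasing due date): #116 #130 #137 #102 #123 #144 #109.
#116: 0→11, due 34, tardiness 0
#130: 11→29, due 36, tardiness 0
#137: 29→36, due 42, tardiness 0
#102: 36→39, due 49, tardiness 0
#123: 39→47, due 57, tardiness 0
#144: 47→64, due 64, tardiness 0
#109: 64→73, due 68, tardiness 5
Sum = 0+0+0+0+0+0+5 = 5.

5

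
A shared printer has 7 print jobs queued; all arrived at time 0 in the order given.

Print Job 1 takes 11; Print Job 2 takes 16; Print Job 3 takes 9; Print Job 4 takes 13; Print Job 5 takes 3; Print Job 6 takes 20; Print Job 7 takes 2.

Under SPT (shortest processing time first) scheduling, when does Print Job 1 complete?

25

SPT (increasing processing time): Print Job 7 Print Job 5 Print Job 3 Print Job 1 Print Job 4 Print Job 2 Print Job 6.
Print Job 7: 0→2
Print Job 5: 2→5
Print Job 3: 5→14
Print Job 1: 14→25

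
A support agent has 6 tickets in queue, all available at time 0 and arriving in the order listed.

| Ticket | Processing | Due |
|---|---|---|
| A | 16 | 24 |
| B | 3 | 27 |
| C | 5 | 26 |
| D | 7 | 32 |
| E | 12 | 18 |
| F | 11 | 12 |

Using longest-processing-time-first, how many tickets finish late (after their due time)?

LPT (decreasing processing time): A E F D C B.
A: 0→16, due 24, tardiness 0
E: 16→28, due 18, tardiness 10
F: 28→39, due 12, tardiness 27
D: 39→46, due 32, tardiness 14
C: 46→51, due 26, tardiness 25
B: 51→54, due 27, tardiness 27
Late tickets: 5.

5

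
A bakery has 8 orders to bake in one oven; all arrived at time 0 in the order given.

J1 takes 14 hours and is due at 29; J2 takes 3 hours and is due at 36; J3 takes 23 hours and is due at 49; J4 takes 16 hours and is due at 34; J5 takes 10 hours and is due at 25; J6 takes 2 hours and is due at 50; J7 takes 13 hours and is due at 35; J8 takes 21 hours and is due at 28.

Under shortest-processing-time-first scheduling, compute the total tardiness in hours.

141

SPT (increasing processing time): J6 J2 J5 J7 J1 J4 J8 J3.
J6: 0→2, due 50, tardiness 0
J2: 2→5, due 36, tardiness 0
J5: 5→15, due 25, tardiness 0
J7: 15→28, due 35, tardiness 0
J1: 28→42, due 29, tardiness 13
J4: 42→58, due 34, tardiness 24
J8: 58→79, due 28, tardiness 51
J3: 79→102, due 49, tardiness 53
Sum = 0+0+0+0+13+24+51+53 = 141.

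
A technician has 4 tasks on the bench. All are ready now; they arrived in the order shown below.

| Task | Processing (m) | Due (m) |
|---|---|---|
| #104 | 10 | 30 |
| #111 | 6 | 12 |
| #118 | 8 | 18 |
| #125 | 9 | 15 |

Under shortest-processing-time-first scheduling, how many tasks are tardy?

2

SPT (increasing processing time): #111 #118 #125 #104.
#111: 0→6, due 12, tardiness 0
#118: 6→14, due 18, tardiness 0
#125: 14→23, due 15, tardiness 8
#104: 23→33, due 30, tardiness 3
Late tasks: 2.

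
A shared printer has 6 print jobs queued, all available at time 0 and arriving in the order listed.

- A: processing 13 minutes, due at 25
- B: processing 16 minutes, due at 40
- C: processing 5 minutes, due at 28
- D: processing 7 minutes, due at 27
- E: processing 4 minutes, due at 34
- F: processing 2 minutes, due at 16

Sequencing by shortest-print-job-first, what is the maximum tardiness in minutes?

7

SPT (increasing processing time): F E C D A B.
F: 0→2, due 16, tardiness 0
E: 2→6, due 34, tardiness 0
C: 6→11, due 28, tardiness 0
D: 11→18, due 27, tardiness 0
A: 18→31, due 25, tardiness 6
B: 31→47, due 40, tardiness 7
Maximum = 7.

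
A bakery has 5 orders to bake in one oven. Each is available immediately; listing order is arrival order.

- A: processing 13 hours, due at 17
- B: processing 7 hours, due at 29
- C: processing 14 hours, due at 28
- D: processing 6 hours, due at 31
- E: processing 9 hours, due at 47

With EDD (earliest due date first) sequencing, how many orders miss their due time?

3

EDD (increasing due date): A C B D E.
A: 0→13, due 17, tardiness 0
C: 13→27, due 28, tardiness 0
B: 27→34, due 29, tardiness 5
D: 34→40, due 31, tardiness 9
E: 40→49, due 47, tardiness 2
Late orders: 3.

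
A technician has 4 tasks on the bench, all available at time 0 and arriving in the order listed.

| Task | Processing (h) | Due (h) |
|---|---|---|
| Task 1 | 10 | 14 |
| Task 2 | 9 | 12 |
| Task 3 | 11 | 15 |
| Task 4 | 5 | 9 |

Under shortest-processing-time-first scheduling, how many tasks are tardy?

SPT (increasing processing time): Task 4 Task 2 Task 1 Task 3.
Task 4: 0→5, due 9, tardiness 0
Task 2: 5→14, due 12, tardiness 2
Task 1: 14→24, due 14, tardiness 10
Task 3: 24→35, due 15, tardiness 20
Late tasks: 3.

3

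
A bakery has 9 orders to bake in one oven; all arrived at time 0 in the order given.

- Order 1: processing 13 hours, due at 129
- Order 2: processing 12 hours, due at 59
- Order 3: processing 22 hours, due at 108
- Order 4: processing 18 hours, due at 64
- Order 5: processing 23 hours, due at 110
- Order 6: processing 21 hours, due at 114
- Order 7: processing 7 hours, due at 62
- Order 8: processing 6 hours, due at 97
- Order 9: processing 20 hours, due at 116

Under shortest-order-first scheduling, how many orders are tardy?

SPT (increasing processing time): Order 8 Order 7 Order 2 Order 1 Order 4 Order 9 Order 6 Order 3 Order 5.
Order 8: 0→6, due 97, tardiness 0
Order 7: 6→13, due 62, tardiness 0
Order 2: 13→25, due 59, tardiness 0
Order 1: 25→38, due 129, tardiness 0
Order 4: 38→56, due 64, tardiness 0
Order 9: 56→76, due 116, tardiness 0
Order 6: 76→97, due 114, tardiness 0
Order 3: 97→119, due 108, tardiness 11
Order 5: 119→142, due 110, tardiness 32
Late orders: 2.

2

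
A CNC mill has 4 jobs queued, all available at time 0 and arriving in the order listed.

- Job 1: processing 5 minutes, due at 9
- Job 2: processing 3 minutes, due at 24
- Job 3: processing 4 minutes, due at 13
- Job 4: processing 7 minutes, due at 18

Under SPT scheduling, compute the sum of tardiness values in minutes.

SPT (increasing processing time): Job 2 Job 3 Job 1 Job 4.
Job 2: 0→3, due 24, tardiness 0
Job 3: 3→7, due 13, tardiness 0
Job 1: 7→12, due 9, tardiness 3
Job 4: 12→19, due 18, tardiness 1
Sum = 0+0+3+1 = 4.

4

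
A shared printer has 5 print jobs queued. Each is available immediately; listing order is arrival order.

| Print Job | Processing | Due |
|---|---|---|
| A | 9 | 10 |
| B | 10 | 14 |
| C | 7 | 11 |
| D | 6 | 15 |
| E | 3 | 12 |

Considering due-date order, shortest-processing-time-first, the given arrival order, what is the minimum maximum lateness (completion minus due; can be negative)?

20

EDD (increasing due date): A C E B D.
A: 0→9, due 10, lateness -1
C: 9→16, due 11, lateness 5
E: 16→19, due 12, lateness 7
B: 19→29, due 14, lateness 15
D: 29→35, due 15, lateness 20
Maximum = 20.
SPT (increasing processing time): E D C A B.
E: 0→3, due 12, lateness -9
D: 3→9, due 15, lateness -6
C: 9→16, due 11, lateness 5
A: 16→25, due 10, lateness 15
B: 25→35, due 14, lateness 21
Maximum = 21.
FIFO (arrival order): A B C D E.
A: 0→9, due 10, lateness -1
B: 9→19, due 14, lateness 5
C: 19→26, due 11, lateness 15
D: 26→32, due 15, lateness 17
E: 32→35, due 12, lateness 23
Maximum = 23.
EDD 20, SPT 21, FIFO 23 → minimum 20.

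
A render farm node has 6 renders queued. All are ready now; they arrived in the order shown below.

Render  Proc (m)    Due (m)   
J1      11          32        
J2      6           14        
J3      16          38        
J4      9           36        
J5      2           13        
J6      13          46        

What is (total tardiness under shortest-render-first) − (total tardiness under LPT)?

-87

SPT (increasing processing time): J5 J2 J4 J1 J6 J3.
J5: 0→2, due 13, tardiness 0
J2: 2→8, due 14, tardiness 0
J4: 8→17, due 36, tardiness 0
J1: 17→28, due 32, tardiness 0
J6: 28→41, due 46, tardiness 0
J3: 41→57, due 38, tardiness 19
Sum = 0+0+0+0+0+19 = 19.
LPT (decreasing processing time): J3 J6 J1 J4 J2 J5.
J3: 0→16, due 38, tardiness 0
J6: 16→29, due 46, tardiness 0
J1: 29→40, due 32, tardiness 8
J4: 40→49, due 36, tardiness 13
J2: 49→55, due 14, tardiness 41
J5: 55→57, due 13, tardiness 44
Sum = 0+0+8+13+41+44 = 106.
Difference = 19 − 106 = -87.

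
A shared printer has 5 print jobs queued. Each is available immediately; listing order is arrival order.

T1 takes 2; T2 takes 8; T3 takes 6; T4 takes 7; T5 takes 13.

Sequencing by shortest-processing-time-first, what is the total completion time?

SPT (increasing processing time): T1 T3 T4 T2 T5.
T1: 0→2
T3: 2→8
T4: 8→15
T2: 15→23
T5: 23→36
Sum = 2+8+15+23+36 = 84.

84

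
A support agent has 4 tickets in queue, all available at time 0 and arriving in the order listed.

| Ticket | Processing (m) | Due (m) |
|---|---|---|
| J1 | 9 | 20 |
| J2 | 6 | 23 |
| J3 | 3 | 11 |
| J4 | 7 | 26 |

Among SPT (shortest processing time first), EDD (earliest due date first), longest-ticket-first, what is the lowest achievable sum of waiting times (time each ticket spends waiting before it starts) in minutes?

SPT (increasing processing time): J3 J2 J4 J1.
J3: waits 0, runs 0→3
J2: waits 3, runs 3→9
J4: waits 9, runs 9→16
J1: waits 16, runs 16→25
Sum = 0+3+9+16 = 28.
EDD (increasing due date): J3 J1 J2 J4.
J3: waits 0, runs 0→3
J1: waits 3, runs 3→12
J2: waits 12, runs 12→18
J4: waits 18, runs 18→25
Sum = 0+3+12+18 = 33.
LPT (decreasing processing time): J1 J4 J2 J3.
J1: waits 0, runs 0→9
J4: waits 9, runs 9→16
J2: waits 16, runs 16→22
J3: waits 22, runs 22→25
Sum = 0+9+16+22 = 47.
SPT 28, EDD 33, LPT 47 → minimum 28.

28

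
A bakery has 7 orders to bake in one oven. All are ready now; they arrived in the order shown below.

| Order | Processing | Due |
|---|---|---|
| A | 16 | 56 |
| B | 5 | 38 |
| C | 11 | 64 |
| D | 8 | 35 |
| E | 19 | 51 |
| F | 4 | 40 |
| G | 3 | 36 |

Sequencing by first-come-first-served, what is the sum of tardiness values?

FIFO (arrival order): A B C D E F G.
A: 0→16, due 56, tardiness 0
B: 16→21, due 38, tardiness 0
C: 21→32, due 64, tardiness 0
D: 32→40, due 35, tardiness 5
E: 40→59, due 51, tardiness 8
F: 59→63, due 40, tardiness 23
G: 63→66, due 36, tardiness 30
Sum = 0+0+0+5+8+23+30 = 66.

66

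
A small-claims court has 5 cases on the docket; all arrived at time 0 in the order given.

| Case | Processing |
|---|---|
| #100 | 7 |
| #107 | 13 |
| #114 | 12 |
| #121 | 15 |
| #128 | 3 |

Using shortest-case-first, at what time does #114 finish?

SPT (increasing processing time): #128 #100 #114 #107 #121.
#128: 0→3
#100: 3→10
#114: 10→22

22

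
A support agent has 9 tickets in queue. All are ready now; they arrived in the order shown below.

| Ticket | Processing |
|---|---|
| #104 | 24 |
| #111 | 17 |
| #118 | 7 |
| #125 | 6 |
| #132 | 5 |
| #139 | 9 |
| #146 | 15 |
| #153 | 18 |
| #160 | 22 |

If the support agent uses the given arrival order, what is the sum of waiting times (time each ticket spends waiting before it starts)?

478

FIFO (arrival order): #104 #111 #118 #125 #132 #139 #146 #153 #160.
#104: waits 0, runs 0→24
#111: waits 24, runs 24→41
#118: waits 41, runs 41→48
#125: waits 48, runs 48→54
#132: waits 54, runs 54→59
#139: waits 59, runs 59→68
#146: waits 68, runs 68→83
#153: waits 83, runs 83→101
#160: waits 101, runs 101→123
Sum = 0+24+41+48+54+59+68+83+101 = 478.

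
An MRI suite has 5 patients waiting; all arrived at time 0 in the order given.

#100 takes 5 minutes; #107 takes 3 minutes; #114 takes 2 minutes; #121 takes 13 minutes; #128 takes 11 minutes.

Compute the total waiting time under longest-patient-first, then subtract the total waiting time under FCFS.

LPT (decreasing processing time): #121 #128 #100 #107 #114.
#121: waits 0, runs 0→13
#128: waits 13, runs 13→24
#100: waits 24, runs 24→29
#107: waits 29, runs 29→32
#114: waits 32, runs 32→34
Sum = 0+13+24+29+32 = 98.
FIFO (arrival order): #100 #107 #114 #121 #128.
#100: waits 0, runs 0→5
#107: waits 5, runs 5→8
#114: waits 8, runs 8→10
#121: waits 10, runs 10→23
#128: waits 23, runs 23→34
Sum = 0+5+8+10+23 = 46.
Difference = 98 − 46 = 52.

52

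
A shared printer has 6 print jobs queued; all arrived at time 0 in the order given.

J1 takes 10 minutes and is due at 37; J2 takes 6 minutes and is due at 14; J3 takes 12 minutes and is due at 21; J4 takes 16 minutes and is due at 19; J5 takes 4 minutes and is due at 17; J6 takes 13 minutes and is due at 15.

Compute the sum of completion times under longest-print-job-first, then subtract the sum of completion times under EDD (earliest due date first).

56

LPT (decreasing processing time): J4 J6 J3 J1 J2 J5.
J4: 0→16
J6: 16→29
J3: 29→41
J1: 41→51
J2: 51→57
J5: 57→61
Sum = 16+29+41+51+57+61 = 255.
EDD (increasing due date): J2 J6 J5 J4 J3 J1.
J2: 0→6
J6: 6→19
J5: 19→23
J4: 23→39
J3: 39→51
J1: 51→61
Sum = 6+19+23+39+51+61 = 199.
Difference = 255 − 199 = 56.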